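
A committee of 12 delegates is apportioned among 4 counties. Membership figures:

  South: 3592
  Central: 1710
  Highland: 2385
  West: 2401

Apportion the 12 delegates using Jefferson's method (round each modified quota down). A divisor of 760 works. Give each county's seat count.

With modified divisor 760: modified quotas South 4.726, Central 2.250, Highland 3.138, West 3.159.
Rounding down: South 4, Central 2, Highland 3, West 3 (total 12).

South=4, Central=2, Highland=3, West=3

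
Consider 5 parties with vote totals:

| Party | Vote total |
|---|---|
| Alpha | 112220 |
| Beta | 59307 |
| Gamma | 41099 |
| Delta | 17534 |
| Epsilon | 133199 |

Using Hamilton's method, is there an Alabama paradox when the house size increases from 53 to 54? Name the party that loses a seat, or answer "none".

Delta

At 53 seats: Alpha 16, Beta 9, Gamma 6, Delta 3, Epsilon 19.
At 54 seats: Alpha 17, Beta 9, Gamma 6, Delta 2, Epsilon 20.
Delta drops from 3 to 2.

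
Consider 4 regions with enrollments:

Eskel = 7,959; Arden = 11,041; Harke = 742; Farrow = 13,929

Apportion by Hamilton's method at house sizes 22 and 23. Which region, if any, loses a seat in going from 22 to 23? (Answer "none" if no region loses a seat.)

At 22 seats: Eskel 5, Arden 7, Harke 1, Farrow 9.
At 23 seats: Eskel 5, Arden 8, Harke 0, Farrow 10.
Harke drops from 1 to 0.

Harke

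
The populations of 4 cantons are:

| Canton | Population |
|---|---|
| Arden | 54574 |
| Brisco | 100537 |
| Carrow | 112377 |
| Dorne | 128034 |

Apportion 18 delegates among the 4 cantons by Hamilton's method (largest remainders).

The standard divisor is 395522/18 ≈ 21973.444.
Standard quotas: Arden 2.4836, Brisco 4.5754, Carrow 5.1142, Dorne 5.8268.
Lower quotas: Arden 2, Brisco 4, Carrow 5, Dorne 5 (sum 16, leaving 2 seats).
Remainders in descending order: Dorne 0.8268, Brisco 0.5754, Arden 0.4836, Carrow 0.1142.
Largest remainders: Dorne, Brisco receive the extra seats.

Arden: 2, Brisco: 5, Carrow: 5, Dorne: 6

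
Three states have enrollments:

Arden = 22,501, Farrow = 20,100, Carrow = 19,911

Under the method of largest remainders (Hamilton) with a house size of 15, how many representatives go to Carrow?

The standard divisor is 62512/15 ≈ 4167.467.
Standard quotas: Arden 5.3992, Farrow 4.8231, Carrow 4.7777.
Lower quotas: Arden 5, Farrow 4, Carrow 4 (sum 13, leaving 2 seats).
Remainders in descending order: Farrow 0.8231, Carrow 0.7777, Arden 0.3992.
The surplus seats go to Farrow, Carrow.
Carrow receives 5.

5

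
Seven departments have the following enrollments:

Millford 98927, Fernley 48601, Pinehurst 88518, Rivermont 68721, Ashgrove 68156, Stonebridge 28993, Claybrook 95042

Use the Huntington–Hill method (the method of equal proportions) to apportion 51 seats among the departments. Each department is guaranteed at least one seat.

With divisor 9725: modified quotas Millford 10.172, Fernley 4.998, Pinehurst 9.102, Rivermont 7.066, Ashgrove 7.008, Stonebridge 2.981, Claybrook 9.773.
Geometric-mean thresholds: Millford √(10·11)=10.488, Fernley √(4·5)=4.472, Pinehurst √(9·10)=9.487, Rivermont √(7·8)=7.483, Ashgrove √(7·8)=7.483, Stonebridge √(2·3)=2.449, Claybrook √(9·10)=9.487.
Each quota rounded against its threshold gives Millford 10, Fernley 5, Pinehurst 9, Rivermont 7, Ashgrove 7, Stonebridge 3, Claybrook 10 (total 51).

Millford=10, Fernley=5, Pinehurst=9, Rivermont=7, Ashgrove=7, Stonebridge=3, Claybrook=10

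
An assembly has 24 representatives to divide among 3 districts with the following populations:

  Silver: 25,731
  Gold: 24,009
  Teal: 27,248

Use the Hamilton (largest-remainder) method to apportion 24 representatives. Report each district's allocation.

Silver 8, Gold 7, Teal 9

Standard divisor: 76988 ÷ 24 ≈ 3207.833.
Standard quotas: Silver 8.0213, Gold 7.4845, Teal 8.4942.
Lower quotas: Silver 8, Gold 7, Teal 8 (sum 23, leaving 1 seat).
Remainders in descending order: Teal 0.4942, Gold 0.4845, Silver 0.0213.
The surplus seat goes to Teal.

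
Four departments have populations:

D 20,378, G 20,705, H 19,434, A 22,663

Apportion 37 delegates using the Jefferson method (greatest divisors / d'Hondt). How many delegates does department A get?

Standard divisor 83180/37 ≈ 2248.108; standard quotas: D 9.065, G 9.210, H 8.645, A 10.081.
Rounding down gives 9, 9, 8, 10 = 36 seats, so the divisor must be adjusted.
With modified divisor 2100: modified quotas D 9.704, G 9.860, H 9.254, A 10.792.
Rounding down: D 9, G 9, H 9, A 10 (total 37).
A receives 10.

10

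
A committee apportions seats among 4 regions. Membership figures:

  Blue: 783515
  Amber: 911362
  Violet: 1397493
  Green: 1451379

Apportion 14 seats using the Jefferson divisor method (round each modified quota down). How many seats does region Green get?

5

Standard divisor 4543749/14 ≈ 324553.5; standard quotas: Blue 2.414, Amber 2.808, Violet 4.306, Green 4.472.
Rounding down gives 2, 2, 4, 4 = 12 seats, so the divisor must be adjusted.
With modified divisor 284900: modified quotas Blue 2.750, Amber 3.199, Violet 4.905, Green 5.094.
Rounding down: Blue 2, Amber 3, Violet 4, Green 5 (total 14).
Green receives 5.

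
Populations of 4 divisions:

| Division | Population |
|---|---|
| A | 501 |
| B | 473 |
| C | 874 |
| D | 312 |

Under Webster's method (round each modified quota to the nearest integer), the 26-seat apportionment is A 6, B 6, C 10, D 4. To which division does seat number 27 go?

C

Priority for the next seat is population ÷ (current seats + 0.5).
Priorities: A 77.077, B 72.769, C 83.238, D 69.333.
Highest priority: C.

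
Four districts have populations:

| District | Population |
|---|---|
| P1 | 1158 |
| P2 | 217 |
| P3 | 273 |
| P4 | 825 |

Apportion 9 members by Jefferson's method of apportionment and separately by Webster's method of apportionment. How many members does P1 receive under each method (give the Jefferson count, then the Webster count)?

Jefferson: P1 5, P2 0, P3 1, P4 3.
Webster: P1 4, P2 1, P3 1, P4 3.
P1 gets 5 under Jefferson and 4 under Webster.

5 and 4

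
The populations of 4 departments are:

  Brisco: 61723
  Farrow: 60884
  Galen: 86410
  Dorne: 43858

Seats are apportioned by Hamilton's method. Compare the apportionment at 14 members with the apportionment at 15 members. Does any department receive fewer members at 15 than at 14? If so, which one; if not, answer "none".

Dorne

At 14 seats: Brisco 3, Farrow 3, Galen 5, Dorne 3.
At 15 seats: Brisco 4, Farrow 4, Galen 5, Dorne 2.
Dorne drops from 3 to 2.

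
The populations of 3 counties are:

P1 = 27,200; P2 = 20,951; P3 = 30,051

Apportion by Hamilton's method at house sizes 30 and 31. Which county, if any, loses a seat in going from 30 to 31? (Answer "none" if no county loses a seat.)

none

At 30 seats: P1 10, P2 8, P3 12.
At 31 seats: P1 11, P2 8, P3 12.
No county's allocation decreased.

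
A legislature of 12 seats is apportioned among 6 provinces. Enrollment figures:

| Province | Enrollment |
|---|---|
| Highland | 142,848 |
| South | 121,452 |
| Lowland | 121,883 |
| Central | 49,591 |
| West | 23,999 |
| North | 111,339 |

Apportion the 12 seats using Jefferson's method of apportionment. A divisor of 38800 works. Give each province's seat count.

With modified divisor 38800: modified quotas Highland 3.682, South 3.130, Lowland 3.141, Central 1.278, West 0.619, North 2.870.
Rounding down: Highland 3, South 3, Lowland 3, Central 1, West 0, North 2 (total 12).

Highland 3, South 3, Lowland 3, Central 1, West 0, North 2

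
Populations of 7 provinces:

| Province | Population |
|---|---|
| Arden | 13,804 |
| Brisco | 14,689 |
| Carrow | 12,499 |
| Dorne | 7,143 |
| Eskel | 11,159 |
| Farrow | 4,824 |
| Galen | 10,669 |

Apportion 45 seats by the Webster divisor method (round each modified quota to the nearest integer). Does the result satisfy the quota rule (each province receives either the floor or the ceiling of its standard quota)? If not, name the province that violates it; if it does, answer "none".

Standard quotas: Arden 8.306, Brisco 8.839, Carrow 7.521, Dorne 4.298, Eskel 6.714, Farrow 2.903, Galen 6.420.
Webster allocation: Arden 8, Brisco 9, Carrow 8, Dorne 4, Eskel 7, Farrow 3, Galen 6.
Every allocation lies between the lower and upper quota.

none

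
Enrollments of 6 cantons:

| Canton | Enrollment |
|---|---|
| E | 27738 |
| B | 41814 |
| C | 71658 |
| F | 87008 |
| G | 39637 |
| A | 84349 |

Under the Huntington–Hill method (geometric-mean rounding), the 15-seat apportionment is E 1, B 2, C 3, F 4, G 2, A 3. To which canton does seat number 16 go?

A

Priority for the next seat is population ÷ (√(s·(s+1))).
Priorities: E 19613.728, B 17070.494, C 20685.883, F 19455.580, G 16181.737, A 24349.459.
Highest priority: A.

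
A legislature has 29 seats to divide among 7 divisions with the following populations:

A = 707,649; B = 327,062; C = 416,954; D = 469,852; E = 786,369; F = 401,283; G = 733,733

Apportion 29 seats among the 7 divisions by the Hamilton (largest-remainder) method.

Standard divisor: 3842902 ÷ 29 ≈ 132513.862.
Standard quotas: A 5.3402, B 2.4681, C 3.1465, D 3.5457, E 5.9342, F 3.0282, G 5.5370.
Lower quotas: A 5, B 2, C 3, D 3, E 5, F 3, G 5 (sum 26, leaving 3 seats).
Remainders in descending order: E 0.9342, D 0.5457, G 0.5370, B 0.4681, A 0.3402, C 0.1465, F 0.0282.
The surplus seats go to E, D, G.

A 5, B 2, C 3, D 4, E 6, F 3, G 6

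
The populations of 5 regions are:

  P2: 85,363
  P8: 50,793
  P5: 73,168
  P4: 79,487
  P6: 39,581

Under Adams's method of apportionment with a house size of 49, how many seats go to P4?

Standard divisor 328392/49 ≈ 6701.878; standard quotas: P2 12.737, P8 7.579, P5 10.918, P4 11.860, P6 5.906.
Rounding up gives 13, 8, 11, 12, 6 = 50 seats, so the divisor must be adjusted.
With modified divisor 7200: modified quotas P2 11.856, P8 7.055, P5 10.162, P4 11.040, P6 5.497.
Rounding up: P2 12, P8 8, P5 11, P4 12, P6 6 (total 49).
P4 receives 12.

12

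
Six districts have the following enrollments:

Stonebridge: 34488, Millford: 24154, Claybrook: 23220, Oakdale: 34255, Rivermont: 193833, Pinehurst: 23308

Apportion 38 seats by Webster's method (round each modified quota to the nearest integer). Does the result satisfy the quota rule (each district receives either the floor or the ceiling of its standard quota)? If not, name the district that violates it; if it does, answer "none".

Standard quotas: Stonebridge 3.933, Millford 2.754, Claybrook 2.648, Oakdale 3.906, Rivermont 22.102, Pinehurst 2.658.
Webster allocation: Stonebridge 4, Millford 3, Claybrook 3, Oakdale 4, Rivermont 21, Pinehurst 3.
Rivermont has quota 22.102 (lower 22, upper 23) but receives 21 — outside the quota interval.

Rivermont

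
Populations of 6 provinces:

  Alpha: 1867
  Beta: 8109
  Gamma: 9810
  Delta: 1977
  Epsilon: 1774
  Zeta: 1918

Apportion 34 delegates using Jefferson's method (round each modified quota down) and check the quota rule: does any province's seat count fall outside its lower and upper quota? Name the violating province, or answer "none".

Beta

Standard quotas: Alpha 2.494, Beta 10.831, Gamma 13.103, Delta 2.641, Epsilon 2.370, Zeta 2.562.
Jefferson allocation: Alpha 2, Beta 12, Gamma 14, Delta 2, Epsilon 2, Zeta 2.
Beta has quota 10.831 (lower 10, upper 11) but receives 12 — outside the quota interval.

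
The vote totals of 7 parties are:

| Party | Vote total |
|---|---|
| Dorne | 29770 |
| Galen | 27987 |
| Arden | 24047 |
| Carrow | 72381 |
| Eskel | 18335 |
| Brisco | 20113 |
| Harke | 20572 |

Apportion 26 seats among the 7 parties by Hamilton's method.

Standard divisor: 213205 ÷ 26 ≈ 8200.192.
Standard quotas: Dorne 3.6304, Galen 3.4130, Arden 2.9325, Carrow 8.8267, Eskel 2.2359, Brisco 2.4527, Harke 2.5087.
Lower quotas: Dorne 3, Galen 3, Arden 2, Carrow 8, Eskel 2, Brisco 2, Harke 2 (sum 22, leaving 4 seats).
Remainders in descending order: Arden 0.9325, Carrow 0.8267, Dorne 0.6304, Harke 0.5087, Brisco 0.4527, Galen 0.4130, Eskel 0.2359.
The surplus seats go to Arden, Carrow, Dorne, Harke.

Dorne 4; Galen 3; Arden 3; Carrow 9; Eskel 2; Brisco 2; Harke 3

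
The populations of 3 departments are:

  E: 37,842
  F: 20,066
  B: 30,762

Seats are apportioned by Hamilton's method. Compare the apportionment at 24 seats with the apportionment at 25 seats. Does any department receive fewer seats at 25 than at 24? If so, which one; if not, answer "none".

F

At 24 seats: E 10, F 6, B 8.
At 25 seats: E 11, F 5, B 9.
F drops from 6 to 5.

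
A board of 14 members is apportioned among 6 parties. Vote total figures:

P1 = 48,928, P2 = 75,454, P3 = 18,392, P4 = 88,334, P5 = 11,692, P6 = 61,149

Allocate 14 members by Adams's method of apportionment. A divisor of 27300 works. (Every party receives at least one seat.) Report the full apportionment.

With modified divisor 27300: modified quotas P1 1.792, P2 2.764, P3 0.674, P4 3.236, P5 0.428, P6 2.240.
Rounding up: P1 2, P2 3, P3 1, P4 4, P5 1, P6 3 (total 14).

P1 2; P2 3; P3 1; P4 4; P5 1; P6 3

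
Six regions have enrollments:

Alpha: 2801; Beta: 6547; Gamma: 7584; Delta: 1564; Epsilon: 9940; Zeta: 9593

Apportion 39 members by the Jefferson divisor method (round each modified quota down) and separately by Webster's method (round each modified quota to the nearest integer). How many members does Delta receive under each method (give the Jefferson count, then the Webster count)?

1 and 2

Jefferson: Alpha 3, Beta 7, Gamma 8, Delta 1, Epsilon 10, Zeta 10.
Webster: Alpha 3, Beta 6, Gamma 8, Delta 2, Epsilon 10, Zeta 10.
Delta gets 1 under Jefferson and 2 under Webster.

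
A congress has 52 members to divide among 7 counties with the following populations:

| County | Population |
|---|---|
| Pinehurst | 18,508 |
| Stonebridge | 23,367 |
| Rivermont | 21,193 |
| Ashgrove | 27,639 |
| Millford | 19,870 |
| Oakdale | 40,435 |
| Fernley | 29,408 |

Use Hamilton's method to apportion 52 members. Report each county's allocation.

Pinehurst: 5, Stonebridge: 7, Rivermont: 6, Ashgrove: 8, Millford: 6, Oakdale: 12, Fernley: 8

The standard divisor is 180420/52 ≈ 3469.615.
Standard quotas: Pinehurst 5.3343, Stonebridge 6.7348, Rivermont 6.1082, Ashgrove 7.9660, Millford 5.7269, Oakdale 11.6540, Fernley 8.4759.
Lower quotas: Pinehurst 5, Stonebridge 6, Rivermont 6, Ashgrove 7, Millford 5, Oakdale 11, Fernley 8 (sum 48, leaving 4 seats).
Remainders in descending order: Ashgrove 0.9660, Stonebridge 0.7348, Millford 0.7269, Oakdale 0.6540, Fernley 0.4759, Pinehurst 0.3343, Rivermont 0.1082.
Largest remainders: Ashgrove, Stonebridge, Millford, Oakdale receive the extra seats.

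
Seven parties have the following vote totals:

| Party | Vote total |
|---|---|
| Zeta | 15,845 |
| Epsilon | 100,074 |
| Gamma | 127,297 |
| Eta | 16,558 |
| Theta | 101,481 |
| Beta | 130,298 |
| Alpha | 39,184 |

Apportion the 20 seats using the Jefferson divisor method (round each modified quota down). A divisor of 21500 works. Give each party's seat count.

With modified divisor 21500: modified quotas Zeta 0.737, Epsilon 4.655, Gamma 5.921, Eta 0.770, Theta 4.720, Beta 6.060, Alpha 1.823.
Rounding down: Zeta 0, Epsilon 4, Gamma 5, Eta 0, Theta 4, Beta 6, Alpha 1 (total 20).

Zeta 0, Epsilon 4, Gamma 5, Eta 0, Theta 4, Beta 6, Alpha 1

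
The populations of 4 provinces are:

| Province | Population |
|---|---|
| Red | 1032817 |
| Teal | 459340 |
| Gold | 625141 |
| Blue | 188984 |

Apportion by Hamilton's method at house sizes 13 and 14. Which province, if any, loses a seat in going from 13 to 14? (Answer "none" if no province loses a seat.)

none

At 13 seats: Red 6, Teal 3, Gold 3, Blue 1.
At 14 seats: Red 6, Teal 3, Gold 4, Blue 1.
No province's allocation decreased.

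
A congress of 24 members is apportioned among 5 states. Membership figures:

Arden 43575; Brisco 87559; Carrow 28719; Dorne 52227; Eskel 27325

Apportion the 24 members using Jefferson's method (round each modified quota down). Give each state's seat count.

Standard divisor 239405/24 ≈ 9975.208; standard quotas: Arden 4.368, Brisco 8.778, Carrow 2.879, Dorne 5.236, Eskel 2.739.
Rounding down gives 4, 8, 2, 5, 2 = 21 seats, so the divisor must be adjusted.
With modified divisor 8900: modified quotas Arden 4.896, Brisco 9.838, Carrow 3.227, Dorne 5.868, Eskel 3.070.
Rounding down: Arden 4, Brisco 9, Carrow 3, Dorne 5, Eskel 3 (total 24).

Arden=4; Brisco=9; Carrow=3; Dorne=5; Eskel=3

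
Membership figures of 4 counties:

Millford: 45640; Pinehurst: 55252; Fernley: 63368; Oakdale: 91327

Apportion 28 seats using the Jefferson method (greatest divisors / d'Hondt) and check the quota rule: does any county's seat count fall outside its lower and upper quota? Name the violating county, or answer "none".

none

Standard quotas: Millford 5.000, Pinehurst 6.053, Fernley 6.942, Oakdale 10.005.
Jefferson allocation: Millford 5, Pinehurst 6, Fernley 7, Oakdale 10.
Every allocation lies between the lower and upper quota.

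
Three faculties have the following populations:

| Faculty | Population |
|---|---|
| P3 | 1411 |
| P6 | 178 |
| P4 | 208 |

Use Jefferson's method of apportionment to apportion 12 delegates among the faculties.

Standard divisor 1797/12 ≈ 149.75; standard quotas: P3 9.422, P6 1.189, P4 1.389.
Rounding down gives 9, 1, 1 = 11 seats, so the divisor must be adjusted.
With modified divisor 130: modified quotas P3 10.854, P6 1.369, P4 1.600.
Rounding down: P3 10, P6 1, P4 1 (total 12).

P3 10, P6 1, P4 1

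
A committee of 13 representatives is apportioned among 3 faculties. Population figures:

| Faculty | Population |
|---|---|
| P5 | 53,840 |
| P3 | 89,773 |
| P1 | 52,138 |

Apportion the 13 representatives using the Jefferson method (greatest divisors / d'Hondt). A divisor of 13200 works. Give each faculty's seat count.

P5=4, P3=6, P1=3

With modified divisor 13200: modified quotas P5 4.079, P3 6.801, P1 3.950.
Rounding down: P5 4, P3 6, P1 3 (total 13).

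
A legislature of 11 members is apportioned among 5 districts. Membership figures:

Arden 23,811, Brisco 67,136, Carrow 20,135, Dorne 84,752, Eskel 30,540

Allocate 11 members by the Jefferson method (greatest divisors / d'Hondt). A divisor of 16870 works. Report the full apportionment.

Arden=1, Brisco=3, Carrow=1, Dorne=5, Eskel=1

With modified divisor 16870: modified quotas Arden 1.411, Brisco 3.980, Carrow 1.194, Dorne 5.024, Eskel 1.810.
Rounding down: Arden 1, Brisco 3, Carrow 1, Dorne 5, Eskel 1 (total 11).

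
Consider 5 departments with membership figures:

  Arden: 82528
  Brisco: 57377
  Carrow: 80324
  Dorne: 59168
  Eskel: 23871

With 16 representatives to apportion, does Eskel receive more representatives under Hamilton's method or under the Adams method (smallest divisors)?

Hamilton: Arden 5, Brisco 3, Carrow 4, Dorne 3, Eskel 1.
Adams: Arden 4, Brisco 3, Carrow 4, Dorne 3, Eskel 2.
Eskel gets 1 under Hamilton and 2 under Adams.

Adams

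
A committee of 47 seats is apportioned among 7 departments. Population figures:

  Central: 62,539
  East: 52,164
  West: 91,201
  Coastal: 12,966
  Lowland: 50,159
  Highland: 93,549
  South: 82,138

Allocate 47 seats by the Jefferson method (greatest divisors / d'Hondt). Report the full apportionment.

Standard divisor 444716/47 ≈ 9462.043; standard quotas: Central 6.609, East 5.513, West 9.639, Coastal 1.370, Lowland 5.301, Highland 9.887, South 8.681.
Rounding down gives 6, 5, 9, 1, 5, 9, 8 = 43 seats, so the divisor must be adjusted.
With modified divisor 8800: modified quotas Central 7.107, East 5.928, West 10.364, Coastal 1.473, Lowland 5.700, Highland 10.631, South 9.334.
Rounding down: Central 7, East 5, West 10, Coastal 1, Lowland 5, Highland 10, South 9 (total 47).

Central 7; East 5; West 10; Coastal 1; Lowland 5; Highland 10; South 9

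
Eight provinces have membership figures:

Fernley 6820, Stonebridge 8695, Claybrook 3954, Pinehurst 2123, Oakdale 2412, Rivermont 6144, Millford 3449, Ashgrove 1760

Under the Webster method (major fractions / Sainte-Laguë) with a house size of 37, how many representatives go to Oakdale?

3

Standard divisor 35357/37 ≈ 955.595; standard quotas: Fernley 7.137, Stonebridge 9.099, Claybrook 4.138, Pinehurst 2.222, Oakdale 2.524, Rivermont 6.430, Millford 3.609, Ashgrove 1.842.
Rounding to the nearest integer gives Fernley 7, Stonebridge 9, Claybrook 4, Pinehurst 2, Oakdale 3, Rivermont 6, Millford 4, Ashgrove 2 — total 37, matching the house size, so no adjustment is needed.
Oakdale receives 3.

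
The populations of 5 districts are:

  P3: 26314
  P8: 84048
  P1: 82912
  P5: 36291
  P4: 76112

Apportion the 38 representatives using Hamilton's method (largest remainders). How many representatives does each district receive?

Standard divisor: 305677 ÷ 38 ≈ 8044.132.
Standard quotas: P3 3.2712, P8 10.4484, P1 10.3071, P5 4.5115, P4 9.4618.
Lower quotas: P3 3, P8 10, P1 10, P5 4, P4 9 (sum 36, leaving 2 seats).
Remainders in descending order: P5 0.5115, P4 0.4618, P8 0.4484, P1 0.3071, P3 0.2712.
Largest remainders: P5, P4 receive the extra seats.

P3: 3, P8: 10, P1: 10, P5: 5, P4: 10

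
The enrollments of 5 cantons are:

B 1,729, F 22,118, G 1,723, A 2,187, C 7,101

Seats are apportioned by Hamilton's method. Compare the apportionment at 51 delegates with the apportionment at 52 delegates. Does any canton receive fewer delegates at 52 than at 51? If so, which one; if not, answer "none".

At 51 seats: B 3, F 32, G 3, A 3, C 10.
At 52 seats: B 3, F 33, G 2, A 3, C 11.
G drops from 3 to 2.

G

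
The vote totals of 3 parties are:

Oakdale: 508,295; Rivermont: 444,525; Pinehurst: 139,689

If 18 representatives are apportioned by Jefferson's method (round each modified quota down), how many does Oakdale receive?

Standard divisor 1092509/18 ≈ 60694.944; standard quotas: Oakdale 8.375, Rivermont 7.324, Pinehurst 2.301.
Rounding down gives 8, 7, 2 = 17 seats, so the divisor must be adjusted.
With modified divisor 56000: modified quotas Oakdale 9.077, Rivermont 7.938, Pinehurst 2.494.
Rounding down: Oakdale 9, Rivermont 7, Pinehurst 2 (total 18).
Oakdale receives 9.

9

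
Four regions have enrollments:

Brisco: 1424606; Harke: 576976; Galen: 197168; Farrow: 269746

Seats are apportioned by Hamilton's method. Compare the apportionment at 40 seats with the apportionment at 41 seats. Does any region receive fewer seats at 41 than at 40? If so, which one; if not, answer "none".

Farrow

At 40 seats: Brisco 23, Harke 9, Galen 3, Farrow 5.
At 41 seats: Brisco 24, Harke 10, Galen 3, Farrow 4.
Farrow drops from 5 to 4.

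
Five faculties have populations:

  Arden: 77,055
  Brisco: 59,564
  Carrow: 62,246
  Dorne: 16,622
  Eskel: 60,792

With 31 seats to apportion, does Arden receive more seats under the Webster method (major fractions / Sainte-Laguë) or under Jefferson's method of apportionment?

Jefferson

Webster: Arden 8, Brisco 7, Carrow 7, Dorne 2, Eskel 7.
Jefferson: Arden 9, Brisco 7, Carrow 7, Dorne 1, Eskel 7.
Arden gets 8 under Webster and 9 under Jefferson.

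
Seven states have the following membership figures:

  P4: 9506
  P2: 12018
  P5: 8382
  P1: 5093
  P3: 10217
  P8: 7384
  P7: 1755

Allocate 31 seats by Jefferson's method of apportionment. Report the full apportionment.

P4: 5, P2: 7, P5: 5, P1: 3, P3: 6, P8: 4, P7: 1

Standard divisor 54355/31 ≈ 1753.387; standard quotas: P4 5.422, P2 6.854, P5 4.780, P1 2.905, P3 5.827, P8 4.211, P7 1.001.
Rounding down gives 5, 6, 4, 2, 5, 4, 1 = 27 seats, so the divisor must be adjusted.
With modified divisor 1600: modified quotas P4 5.941, P2 7.511, P5 5.239, P1 3.183, P3 6.386, P8 4.615, P7 1.097.
Rounding down: P4 5, P2 7, P5 5, P1 3, P3 6, P8 4, P7 1 (total 31).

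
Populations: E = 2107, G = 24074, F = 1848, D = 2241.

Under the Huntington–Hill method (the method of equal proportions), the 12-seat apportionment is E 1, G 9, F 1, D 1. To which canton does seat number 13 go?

Priority for the next seat is population ÷ (√(s·(s+1))).
Priorities: E 1489.874, G 2537.622, F 1306.733, D 1584.626.
Highest priority: G.

G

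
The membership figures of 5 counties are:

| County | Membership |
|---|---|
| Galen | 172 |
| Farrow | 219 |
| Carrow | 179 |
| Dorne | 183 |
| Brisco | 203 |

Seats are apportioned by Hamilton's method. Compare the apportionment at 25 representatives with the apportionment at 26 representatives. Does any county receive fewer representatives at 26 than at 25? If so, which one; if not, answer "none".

At 25 seats: Galen 4, Farrow 6, Carrow 5, Dorne 5, Brisco 5.
At 26 seats: Galen 5, Farrow 6, Carrow 5, Dorne 5, Brisco 5.
No county's allocation decreased.

none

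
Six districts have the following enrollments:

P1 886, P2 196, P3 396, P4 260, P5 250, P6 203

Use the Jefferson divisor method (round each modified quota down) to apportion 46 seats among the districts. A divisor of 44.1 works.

With modified divisor 44.1: modified quotas P1 20.091, P2 4.444, P3 8.980, P4 5.896, P5 5.669, P6 4.603.
Rounding down: P1 20, P2 4, P3 8, P4 5, P5 5, P6 4 (total 46).

P1 20, P2 4, P3 8, P4 5, P5 5, P6 4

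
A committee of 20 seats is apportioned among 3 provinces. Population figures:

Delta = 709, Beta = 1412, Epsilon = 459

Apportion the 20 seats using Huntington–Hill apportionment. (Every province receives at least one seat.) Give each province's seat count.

Delta=5; Beta=11; Epsilon=4

With divisor 131: modified quotas Delta 5.412, Beta 10.779, Epsilon 3.504.
Geometric-mean thresholds: Delta √(5·6)=5.477, Beta √(10·11)=10.488, Epsilon √(3·4)=3.464.
Each quota rounded against its threshold gives Delta 5, Beta 11, Epsilon 4 (total 20).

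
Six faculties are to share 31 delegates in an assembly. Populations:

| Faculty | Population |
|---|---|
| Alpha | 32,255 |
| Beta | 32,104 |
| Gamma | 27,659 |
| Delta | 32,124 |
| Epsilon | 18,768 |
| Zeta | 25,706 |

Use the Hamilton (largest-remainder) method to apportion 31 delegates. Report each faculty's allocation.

Standard divisor: 168616 ÷ 31 ≈ 5439.226.
Standard quotas: Alpha 5.9301, Beta 5.9023, Gamma 5.0851, Delta 5.9060, Epsilon 3.4505, Zeta 4.7260.
Lower quotas: Alpha 5, Beta 5, Gamma 5, Delta 5, Epsilon 3, Zeta 4 (sum 27, leaving 4 seats).
Remainders in descending order: Alpha 0.9301, Delta 0.9060, Beta 0.9023, Zeta 0.7260, Epsilon 0.4505, Gamma 0.0851.
Largest remainders: Alpha, Delta, Beta, Zeta receive the extra seats.

Alpha 6, Beta 6, Gamma 5, Delta 6, Epsilon 3, Zeta 5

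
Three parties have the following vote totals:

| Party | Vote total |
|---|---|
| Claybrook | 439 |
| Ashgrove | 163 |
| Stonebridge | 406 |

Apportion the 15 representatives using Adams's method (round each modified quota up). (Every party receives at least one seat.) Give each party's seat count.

Claybrook: 6; Ashgrove: 3; Stonebridge: 6

Standard divisor 1008/15 ≈ 67.2; standard quotas: Claybrook 6.533, Ashgrove 2.426, Stonebridge 6.042.
Rounding up gives 7, 3, 7 = 17 seats, so the divisor must be adjusted.
With modified divisor 80: modified quotas Claybrook 5.487, Ashgrove 2.038, Stonebridge 5.075.
Rounding up: Claybrook 6, Ashgrove 3, Stonebridge 6 (total 15).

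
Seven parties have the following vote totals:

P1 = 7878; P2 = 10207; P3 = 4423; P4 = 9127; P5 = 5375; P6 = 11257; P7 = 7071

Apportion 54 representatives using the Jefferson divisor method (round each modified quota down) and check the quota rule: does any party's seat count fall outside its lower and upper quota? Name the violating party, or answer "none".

none

Standard quotas: P1 7.688, P2 9.960, P3 4.316, P4 8.906, P5 5.245, P6 10.985, P7 6.900.
Jefferson allocation: P1 8, P2 10, P3 4, P4 9, P5 5, P6 11, P7 7.
Every allocation lies between the lower and upper quota.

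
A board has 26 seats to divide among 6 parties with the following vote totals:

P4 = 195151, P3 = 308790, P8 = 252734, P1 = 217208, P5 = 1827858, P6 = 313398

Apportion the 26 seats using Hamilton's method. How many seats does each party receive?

P4: 2, P3: 2, P8: 2, P1: 2, P5: 15, P6: 3

The standard divisor is 3115139/26 ≈ 119813.038.
Standard quotas: P4 1.6288, P3 2.5773, P8 2.1094, P1 1.8129, P5 15.2559, P6 2.6157.
Lower quotas: P4 1, P3 2, P8 2, P1 1, P5 15, P6 2 (sum 23, leaving 3 seats).
Remainders in descending order: P1 0.8129, P4 0.6288, P6 0.6157, P3 0.5773, P5 0.2559, P8 0.1094.
The surplus seats go to P1, P4, P6.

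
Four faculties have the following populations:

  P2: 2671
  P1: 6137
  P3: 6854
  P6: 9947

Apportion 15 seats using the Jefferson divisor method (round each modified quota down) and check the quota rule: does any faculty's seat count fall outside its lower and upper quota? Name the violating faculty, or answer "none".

none

Standard quotas: P2 1.564, P1 3.595, P3 4.015, P6 5.826.
Jefferson allocation: P2 1, P1 4, P3 4, P6 6.
Every allocation lies between the lower and upper quota.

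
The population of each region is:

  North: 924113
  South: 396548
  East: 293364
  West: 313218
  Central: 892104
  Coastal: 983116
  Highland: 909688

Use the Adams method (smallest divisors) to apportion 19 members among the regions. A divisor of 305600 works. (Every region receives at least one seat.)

North 4, South 2, East 1, West 2, Central 3, Coastal 4, Highland 3

With modified divisor 305600: modified quotas North 3.024, South 1.298, East 0.960, West 1.025, Central 2.919, Coastal 3.217, Highland 2.977.
Rounding up: North 4, South 2, East 1, West 2, Central 3, Coastal 4, Highland 3 (total 19).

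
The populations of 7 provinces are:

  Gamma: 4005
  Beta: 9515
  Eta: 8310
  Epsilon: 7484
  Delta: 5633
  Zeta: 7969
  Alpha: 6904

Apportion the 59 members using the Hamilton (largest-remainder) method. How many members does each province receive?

Total 49820; standard divisor 49820/59 ≈ 844.407.
Standard quotas: Gamma 4.7430, Beta 11.2683, Eta 9.8412, Epsilon 8.8630, Delta 6.6710, Zeta 9.4374, Alpha 8.1762.
Lower quotas: Gamma 4, Beta 11, Eta 9, Epsilon 8, Delta 6, Zeta 9, Alpha 8 (sum 55, leaving 4 seats).
Remainders in descending order: Epsilon 0.8630, Eta 0.8412, Gamma 0.7430, Delta 0.6710, Zeta 0.4374, Beta 0.2683, Alpha 0.1762.
The surplus seats go to Epsilon, Eta, Gamma, Delta.

Gamma=5; Beta=11; Eta=10; Epsilon=9; Delta=7; Zeta=9; Alpha=8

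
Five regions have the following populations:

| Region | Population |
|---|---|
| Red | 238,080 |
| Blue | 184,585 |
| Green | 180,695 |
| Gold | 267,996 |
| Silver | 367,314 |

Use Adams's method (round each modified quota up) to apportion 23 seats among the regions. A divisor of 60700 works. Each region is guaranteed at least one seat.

Red=4; Blue=4; Green=3; Gold=5; Silver=7

With modified divisor 60700: modified quotas Red 3.922, Blue 3.041, Green 2.977, Gold 4.415, Silver 6.051.
Rounding up: Red 4, Blue 4, Green 3, Gold 5, Silver 7 (total 23).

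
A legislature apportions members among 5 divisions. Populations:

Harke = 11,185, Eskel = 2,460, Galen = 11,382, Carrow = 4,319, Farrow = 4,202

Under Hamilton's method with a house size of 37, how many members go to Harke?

12

The standard divisor is 33548/37 ≈ 906.703.
Standard quotas: Harke 12.3359, Eskel 2.7131, Galen 12.5532, Carrow 4.7634, Farrow 4.6344.
Lower quotas: Harke 12, Eskel 2, Galen 12, Carrow 4, Farrow 4 (sum 34, leaving 3 seats).
Remainders in descending order: Carrow 0.7634, Eskel 0.7131, Farrow 0.6344, Galen 0.5532, Harke 0.3359.
Largest remainders: Carrow, Eskel, Farrow receive the extra seats.
Harke receives 12.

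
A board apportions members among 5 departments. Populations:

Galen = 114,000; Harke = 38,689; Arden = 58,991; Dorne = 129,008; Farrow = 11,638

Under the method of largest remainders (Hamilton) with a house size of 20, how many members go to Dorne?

7

Standard divisor: 352326 ÷ 20 ≈ 17616.3.
Standard quotas: Galen 6.4713, Harke 2.1962, Arden 3.3487, Dorne 7.3232, Farrow 0.6606.
Lower quotas: Galen 6, Harke 2, Arden 3, Dorne 7, Farrow 0 (sum 18, leaving 2 seats).
Remainders in descending order: Farrow 0.6606, Galen 0.4713, Arden 0.3487, Dorne 0.3232, Harke 0.1962.
The surplus seats go to Farrow, Galen.
Dorne receives 7.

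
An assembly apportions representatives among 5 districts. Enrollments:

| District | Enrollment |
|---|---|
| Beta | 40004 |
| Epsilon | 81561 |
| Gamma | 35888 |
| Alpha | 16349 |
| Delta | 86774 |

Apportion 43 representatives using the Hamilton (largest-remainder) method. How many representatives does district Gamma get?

6

The standard divisor is 260576/43 ≈ 6059.907.
Standard quotas: Beta 6.6014, Epsilon 13.4591, Gamma 5.9222, Alpha 2.6979, Delta 14.3194.
Lower quotas: Beta 6, Epsilon 13, Gamma 5, Alpha 2, Delta 14 (sum 40, leaving 3 seats).
Remainders in descending order: Gamma 0.9222, Alpha 0.6979, Beta 0.6014, Epsilon 0.4591, Delta 0.3194.
The surplus seats go to Gamma, Alpha, Beta.
Gamma receives 6.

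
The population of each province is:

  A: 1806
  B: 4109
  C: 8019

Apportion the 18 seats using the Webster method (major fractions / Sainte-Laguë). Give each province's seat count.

Standard divisor 13934/18 ≈ 774.111; standard quotas: A 2.333, B 5.308, C 10.359.
Rounding to the nearest integer gives 2, 5, 10 = 17 seats, so the divisor must be adjusted.
With modified divisor 760: modified quotas A 2.376, B 5.407, C 10.551.
Rounding to the nearest integer: A 2, B 5, C 11 (total 18).

A=2, B=5, C=11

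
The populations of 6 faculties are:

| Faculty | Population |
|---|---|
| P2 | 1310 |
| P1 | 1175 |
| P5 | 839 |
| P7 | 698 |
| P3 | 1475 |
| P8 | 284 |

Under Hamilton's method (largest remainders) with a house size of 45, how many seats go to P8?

Standard divisor: 5781 ÷ 45 ≈ 128.467.
Standard quotas: P2 10.197, P1 9.146, P5 6.531, P7 5.433, P3 11.482, P8 2.211.
Lower quotas: P2 10, P1 9, P5 6, P7 5, P3 11, P8 2 (sum 43, leaving 2 seats).
Remainders in descending order: P5 0.531, P3 0.482, P7 0.433, P8 0.211, P2 0.197, P1 0.146.
Largest remainders: P5, P3 receive the extra seats.
P8 receives 2.

2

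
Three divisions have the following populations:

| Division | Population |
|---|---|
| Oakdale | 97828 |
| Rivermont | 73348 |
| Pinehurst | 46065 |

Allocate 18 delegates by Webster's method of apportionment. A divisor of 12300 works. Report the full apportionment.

With modified divisor 12300: modified quotas Oakdale 7.953, Rivermont 5.963, Pinehurst 3.745.
Rounding to the nearest integer: Oakdale 8, Rivermont 6, Pinehurst 4 (total 18).

Oakdale 8; Rivermont 6; Pinehurst 4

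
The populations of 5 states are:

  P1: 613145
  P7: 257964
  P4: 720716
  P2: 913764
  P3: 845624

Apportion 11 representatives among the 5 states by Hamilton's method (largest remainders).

P1: 2; P7: 1; P4: 2; P2: 3; P3: 3

The standard divisor is 3351213/11 ≈ 304655.727.
Standard quotas: P1 2.0126, P7 0.8467, P4 2.3657, P2 2.9993, P3 2.7757.
Lower quotas: P1 2, P7 0, P4 2, P2 2, P3 2 (sum 8, leaving 3 seats).
Remainders in descending order: P2 0.9993, P7 0.8467, P3 0.7757, P4 0.3657, P1 0.0126.
Largest remainders: P2, P7, P3 receive the extra seats.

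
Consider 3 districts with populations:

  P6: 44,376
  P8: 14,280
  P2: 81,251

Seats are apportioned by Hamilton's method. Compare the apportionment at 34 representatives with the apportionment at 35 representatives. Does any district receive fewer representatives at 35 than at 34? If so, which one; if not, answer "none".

none

At 34 seats: P6 11, P8 3, P2 20.
At 35 seats: P6 11, P8 4, P2 20.
No district's allocation decreased.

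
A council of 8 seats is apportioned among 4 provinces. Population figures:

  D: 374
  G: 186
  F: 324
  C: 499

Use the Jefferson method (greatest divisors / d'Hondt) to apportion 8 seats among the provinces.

Standard divisor 1383/8 ≈ 172.875; standard quotas: D 2.163, G 1.076, F 1.874, C 2.886.
Rounding down gives 2, 1, 1, 2 = 6 seats, so the divisor must be adjusted.
With modified divisor 140: modified quotas D 2.671, G 1.329, F 2.314, C 3.564.
Rounding down: D 2, G 1, F 2, C 3 (total 8).

D: 2, G: 1, F: 2, C: 3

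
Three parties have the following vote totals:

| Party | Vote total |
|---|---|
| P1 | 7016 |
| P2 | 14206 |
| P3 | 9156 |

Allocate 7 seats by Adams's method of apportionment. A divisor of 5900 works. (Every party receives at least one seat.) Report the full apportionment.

P1 2, P2 3, P3 2

With modified divisor 5900: modified quotas P1 1.189, P2 2.408, P3 1.552.
Rounding up: P1 2, P2 3, P3 2 (total 7).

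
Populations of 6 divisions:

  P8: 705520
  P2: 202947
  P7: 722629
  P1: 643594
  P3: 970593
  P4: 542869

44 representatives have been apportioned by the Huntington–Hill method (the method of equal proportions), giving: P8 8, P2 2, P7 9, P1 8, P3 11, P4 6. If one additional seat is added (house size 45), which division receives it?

P3

Priority for the next seat is population ÷ (√(s·(s+1))).
Priorities: P8 83146.329, P2 82852.766, P7 76171.785, P1 75848.280, P3 84479.277, P4 83766.505.
Highest priority: P3.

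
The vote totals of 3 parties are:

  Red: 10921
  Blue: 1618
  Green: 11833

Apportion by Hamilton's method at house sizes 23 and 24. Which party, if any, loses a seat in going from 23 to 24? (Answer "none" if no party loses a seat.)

Blue

At 23 seats: Red 10, Blue 2, Green 11.
At 24 seats: Red 11, Blue 1, Green 12.
Blue drops from 2 to 1.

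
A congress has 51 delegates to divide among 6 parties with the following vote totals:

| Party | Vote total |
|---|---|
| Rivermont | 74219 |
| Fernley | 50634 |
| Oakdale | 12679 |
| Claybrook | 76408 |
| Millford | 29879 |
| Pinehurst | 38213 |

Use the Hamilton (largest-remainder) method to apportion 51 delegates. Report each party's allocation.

Rivermont=14; Fernley=9; Oakdale=2; Claybrook=14; Millford=5; Pinehurst=7

Total 282032; standard divisor 282032/51 ≈ 5530.039.
Standard quotas: Rivermont 13.4211, Fernley 9.1562, Oakdale 2.2928, Claybrook 13.8169, Millford 5.4030, Pinehurst 6.9101.
Lower quotas: Rivermont 13, Fernley 9, Oakdale 2, Claybrook 13, Millford 5, Pinehurst 6 (sum 48, leaving 3 seats).
Remainders in descending order: Pinehurst 0.9101, Claybrook 0.8169, Rivermont 0.4211, Millford 0.4030, Oakdale 0.2928, Fernley 0.1562.
The surplus seats go to Pinehurst, Claybrook, Rivermont.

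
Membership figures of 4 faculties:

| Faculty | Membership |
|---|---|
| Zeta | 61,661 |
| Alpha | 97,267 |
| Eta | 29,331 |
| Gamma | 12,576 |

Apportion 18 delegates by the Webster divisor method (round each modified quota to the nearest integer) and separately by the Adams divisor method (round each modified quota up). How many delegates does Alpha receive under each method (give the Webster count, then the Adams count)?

9 and 8

Webster: Zeta 5, Alpha 9, Eta 3, Gamma 1.
Adams: Zeta 5, Alpha 8, Eta 3, Gamma 2.
Alpha gets 9 under Webster and 8 under Adams.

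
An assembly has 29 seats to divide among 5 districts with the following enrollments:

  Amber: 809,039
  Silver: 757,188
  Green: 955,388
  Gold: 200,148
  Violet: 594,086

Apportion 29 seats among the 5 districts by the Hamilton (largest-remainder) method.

Total 3315849; standard divisor 3315849/29 ≈ 114339.621.
Standard quotas: Amber 7.0758, Silver 6.6223, Green 8.3557, Gold 1.7505, Violet 5.1958.
Lower quotas: Amber 7, Silver 6, Green 8, Gold 1, Violet 5 (sum 27, leaving 2 seats).
Remainders in descending order: Gold 0.7505, Silver 0.6223, Green 0.3557, Violet 0.1958, Amber 0.0758.
The surplus seats go to Gold, Silver.

Amber 7, Silver 7, Green 8, Gold 2, Violet 5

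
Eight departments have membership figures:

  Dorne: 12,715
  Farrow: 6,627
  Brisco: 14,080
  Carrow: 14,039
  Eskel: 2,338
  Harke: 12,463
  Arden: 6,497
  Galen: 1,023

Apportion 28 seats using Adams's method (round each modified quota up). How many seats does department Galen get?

1

Standard divisor 69782/28 ≈ 2492.214; standard quotas: Dorne 5.102, Farrow 2.659, Brisco 5.650, Carrow 5.633, Eskel 0.938, Harke 5.001, Arden 2.607, Galen 0.410.
Rounding up gives 6, 3, 6, 6, 1, 6, 3, 1 = 32 seats, so the divisor must be adjusted.
With modified divisor 3000: modified quotas Dorne 4.238, Farrow 2.209, Brisco 4.693, Carrow 4.680, Eskel 0.779, Harke 4.154, Arden 2.166, Galen 0.341.
Rounding up: Dorne 5, Farrow 3, Brisco 5, Carrow 5, Eskel 1, Harke 5, Arden 3, Galen 1 (total 28).
Galen receives 1.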